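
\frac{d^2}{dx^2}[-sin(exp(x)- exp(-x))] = (exp(4*x)*sin(exp(x) - exp(-x)) - exp(3*x)*cos(exp(x) - exp(-x)) + 2*exp(2*x)*sin(exp(x) - exp(-x)) + exp(x)*cos(exp(x) - exp(-x)) + sin(exp(x) - exp(-x)))*exp(-2*x)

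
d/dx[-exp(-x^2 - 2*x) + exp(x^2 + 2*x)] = (2*x*exp(2*x^2 + 4*x) + 2*x + 2*exp(2*x^2 + 4*x) + 2)*exp(-x^2 - 2*x)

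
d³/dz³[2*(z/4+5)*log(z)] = (40 - z)/(2*z^3)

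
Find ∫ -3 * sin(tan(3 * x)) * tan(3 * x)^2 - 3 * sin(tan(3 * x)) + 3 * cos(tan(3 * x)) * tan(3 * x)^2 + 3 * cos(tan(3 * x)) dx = sqrt(2)*sin(tan(3*x) + pi/4) + C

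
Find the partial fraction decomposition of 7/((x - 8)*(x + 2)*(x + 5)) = 7/(39*(x + 5)) - 7/(30*(x + 2)) + 7/(130*(x - 8))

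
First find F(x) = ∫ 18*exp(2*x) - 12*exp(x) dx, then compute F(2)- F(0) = -1 + (-2 + 3*exp(2))^2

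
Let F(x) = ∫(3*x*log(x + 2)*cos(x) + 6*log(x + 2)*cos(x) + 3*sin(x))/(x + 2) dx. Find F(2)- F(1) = -3*log(3)*sin(1) + 6*log(2)*sin(2)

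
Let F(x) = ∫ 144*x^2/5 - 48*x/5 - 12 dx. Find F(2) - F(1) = 204/5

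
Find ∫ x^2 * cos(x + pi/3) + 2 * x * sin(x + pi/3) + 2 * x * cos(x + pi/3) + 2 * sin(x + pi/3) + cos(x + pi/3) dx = (x + 1)^2*sin(x + pi/3) + C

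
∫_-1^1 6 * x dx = 0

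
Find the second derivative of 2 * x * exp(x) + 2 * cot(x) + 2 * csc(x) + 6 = 2*x*exp(x) + 4*exp(x) - 2/sin(x) + 4*cos(x)/sin(x)^3 + 4/sin(x)^3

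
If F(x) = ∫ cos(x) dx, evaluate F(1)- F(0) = sin(1)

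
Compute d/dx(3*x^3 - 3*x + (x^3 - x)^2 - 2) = 6*x^5 - 8*x^3 + 9*x^2 + 2*x - 3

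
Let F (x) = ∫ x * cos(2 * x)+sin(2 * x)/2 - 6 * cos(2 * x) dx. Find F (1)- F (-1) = -6*sin(2)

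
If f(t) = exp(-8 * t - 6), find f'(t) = -8*exp(-8*t - 6)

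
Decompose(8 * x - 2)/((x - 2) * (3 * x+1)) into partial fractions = 2/(3*x + 1) + 2/(x - 2)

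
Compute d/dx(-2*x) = -2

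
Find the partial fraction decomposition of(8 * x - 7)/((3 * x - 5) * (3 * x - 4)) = -11/(3*(3*x - 4)) + 19/(3*(3*x - 5))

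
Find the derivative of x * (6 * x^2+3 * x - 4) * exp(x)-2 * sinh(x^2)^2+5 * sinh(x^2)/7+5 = 6*x^3*exp(x) + 21*x^2*exp(x) + 2*x*exp(x) - 4*x*sinh(2*x^2) + 10*x*cosh(x^2)/7 - 4*exp(x)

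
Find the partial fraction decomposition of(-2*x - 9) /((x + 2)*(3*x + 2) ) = -23/(4*(3*x + 2)) + 5/(4*(x + 2))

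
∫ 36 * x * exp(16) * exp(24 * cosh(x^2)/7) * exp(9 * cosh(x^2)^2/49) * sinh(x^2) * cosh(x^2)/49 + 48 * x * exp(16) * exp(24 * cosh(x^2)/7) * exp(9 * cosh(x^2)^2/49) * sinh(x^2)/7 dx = exp((3*cosh(x^2) + 28)^2/49) + C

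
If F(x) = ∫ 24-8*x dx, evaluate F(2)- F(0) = 32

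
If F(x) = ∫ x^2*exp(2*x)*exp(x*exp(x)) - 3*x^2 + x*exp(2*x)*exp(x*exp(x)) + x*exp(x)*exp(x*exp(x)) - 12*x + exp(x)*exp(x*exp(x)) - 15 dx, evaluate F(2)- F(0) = -62 + 2*exp(2 + 2*exp(2))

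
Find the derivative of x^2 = 2*x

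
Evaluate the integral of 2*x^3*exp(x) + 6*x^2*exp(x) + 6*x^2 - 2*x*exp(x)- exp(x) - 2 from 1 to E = -E - 1 + (1 + exp(E))*(-2*E + 1 + 2*exp(3))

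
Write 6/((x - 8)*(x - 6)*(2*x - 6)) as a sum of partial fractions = 1/(5*(x - 3)) - 1/(2*(x - 6)) + 3/(10*(x - 8))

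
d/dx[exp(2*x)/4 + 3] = exp(2*x)/2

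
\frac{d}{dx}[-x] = -1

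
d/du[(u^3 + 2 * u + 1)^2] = 6*u^5 + 16*u^3 + 6*u^2 + 8*u + 4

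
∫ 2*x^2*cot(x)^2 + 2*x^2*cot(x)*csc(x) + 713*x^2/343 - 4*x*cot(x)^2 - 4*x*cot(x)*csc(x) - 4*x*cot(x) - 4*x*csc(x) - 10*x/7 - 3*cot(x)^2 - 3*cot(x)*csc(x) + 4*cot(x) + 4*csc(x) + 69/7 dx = 18*x/7 + (3*x + 14)^3/1029 + 5*(3*x + 14)^2/49 + (cot(x) + csc(x))*(-2*x^2 + 4*x + 3) + C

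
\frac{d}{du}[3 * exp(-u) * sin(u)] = (-3*sin(u) + 3*cos(u))*exp(-u)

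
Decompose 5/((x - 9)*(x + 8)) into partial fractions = -5/(17*(x + 8)) + 5/(17*(x - 9))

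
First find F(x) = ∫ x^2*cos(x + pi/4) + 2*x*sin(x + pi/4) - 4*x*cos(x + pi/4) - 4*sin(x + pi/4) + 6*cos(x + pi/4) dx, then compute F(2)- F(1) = -3*sin(pi/4 + 1) + 2*sin(pi/4 + 2)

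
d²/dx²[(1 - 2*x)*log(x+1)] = (-2*x - 5)/(x^2 + 2*x + 1)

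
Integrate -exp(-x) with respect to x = exp(-x) + C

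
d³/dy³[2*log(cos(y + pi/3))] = -4*sin(y + pi/3)/cos(y + pi/3)^3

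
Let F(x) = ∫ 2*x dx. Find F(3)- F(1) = 8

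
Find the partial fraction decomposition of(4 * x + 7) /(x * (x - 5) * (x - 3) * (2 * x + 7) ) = 8/(221*(2*x + 7)) - 19/(78*(x - 3)) + 27/(170*(x - 5)) + 1/(15*x)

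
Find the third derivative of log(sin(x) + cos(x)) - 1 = 2*cos(x + pi/4)/sin(x + pi/4)^3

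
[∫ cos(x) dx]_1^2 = -sin(1) + sin(2)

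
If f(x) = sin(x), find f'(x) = cos(x)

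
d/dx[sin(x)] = cos(x)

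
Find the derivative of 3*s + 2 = 3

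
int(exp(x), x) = exp(x) + C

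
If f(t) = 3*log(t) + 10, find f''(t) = -3/t^2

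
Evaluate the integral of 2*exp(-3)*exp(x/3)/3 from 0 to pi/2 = -2*exp(-3) + 2*exp(-3 + pi/6)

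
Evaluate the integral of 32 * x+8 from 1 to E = -25 + (1 + 4*E)^2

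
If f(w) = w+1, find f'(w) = 1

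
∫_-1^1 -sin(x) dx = 0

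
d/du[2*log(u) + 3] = 2/u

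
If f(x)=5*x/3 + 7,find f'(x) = 5/3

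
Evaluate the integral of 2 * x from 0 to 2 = 4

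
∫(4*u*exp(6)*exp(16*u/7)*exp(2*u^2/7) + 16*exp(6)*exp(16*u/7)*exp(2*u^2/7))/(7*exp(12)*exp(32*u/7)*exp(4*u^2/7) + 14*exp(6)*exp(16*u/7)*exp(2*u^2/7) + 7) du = exp(2*u^2/7 + 16*u/7 + 6)/(exp(2*u^2/7 + 16*u/7 + 6) + 1) + C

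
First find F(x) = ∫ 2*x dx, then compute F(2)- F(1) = 3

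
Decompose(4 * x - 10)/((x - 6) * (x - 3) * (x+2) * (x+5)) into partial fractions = 5/(44*(x + 5)) - 3/(20*(x + 2)) - 1/(60*(x - 3)) + 7/(132*(x - 6))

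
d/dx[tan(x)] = cos(x)^(-2)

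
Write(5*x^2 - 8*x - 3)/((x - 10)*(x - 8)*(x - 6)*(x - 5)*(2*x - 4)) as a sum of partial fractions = 1/(1152*(x - 2)) - 41/(45*(x - 5)) + 129/(64*(x - 6)) - 253/(144*(x - 8)) + 417/(640*(x - 10))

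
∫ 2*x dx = x^2 + C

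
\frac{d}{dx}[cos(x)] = -sin(x)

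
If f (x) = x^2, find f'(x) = 2*x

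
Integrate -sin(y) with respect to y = cos(y) + C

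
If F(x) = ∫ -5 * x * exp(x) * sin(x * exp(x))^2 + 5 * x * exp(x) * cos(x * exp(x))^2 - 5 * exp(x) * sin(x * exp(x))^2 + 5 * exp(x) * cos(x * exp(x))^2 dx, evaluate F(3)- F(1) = -5*sin(2*E)/2 + 5*sin(6*exp(3))/2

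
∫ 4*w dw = 2*w^2 + C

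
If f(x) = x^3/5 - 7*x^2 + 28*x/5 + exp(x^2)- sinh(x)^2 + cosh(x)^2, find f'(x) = 3*x^2/5 + 2*x*exp(x^2) - 14*x + 28/5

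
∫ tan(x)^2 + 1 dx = tan(x) + C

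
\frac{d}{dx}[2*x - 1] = 2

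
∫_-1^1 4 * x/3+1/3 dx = 2/3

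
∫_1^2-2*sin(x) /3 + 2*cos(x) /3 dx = 2*sqrt(2)*(-sin(pi/4 + 1) + sin(pi/4 + 2))/3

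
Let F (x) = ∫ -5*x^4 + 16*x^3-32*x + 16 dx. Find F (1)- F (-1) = 30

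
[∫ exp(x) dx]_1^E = -E + exp(E)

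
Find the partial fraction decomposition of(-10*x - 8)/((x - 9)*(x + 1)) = -1/(5*(x + 1)) - 49/(5*(x - 9))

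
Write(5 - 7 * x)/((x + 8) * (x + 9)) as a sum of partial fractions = -68/(x + 9) + 61/(x + 8)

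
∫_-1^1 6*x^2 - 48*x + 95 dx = 194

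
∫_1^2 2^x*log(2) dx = 2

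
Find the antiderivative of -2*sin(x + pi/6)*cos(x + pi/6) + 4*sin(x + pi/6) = (cos(x + pi/6) - 2)^2 + C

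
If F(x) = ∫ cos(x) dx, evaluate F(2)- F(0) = sin(2)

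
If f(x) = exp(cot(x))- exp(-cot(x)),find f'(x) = -(exp(2/tan(x)) + 1)*exp(-cot(x))/sin(x)^2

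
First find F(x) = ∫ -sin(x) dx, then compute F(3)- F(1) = cos(3) - cos(1)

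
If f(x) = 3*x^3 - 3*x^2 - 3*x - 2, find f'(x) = 9*x^2 - 6*x - 3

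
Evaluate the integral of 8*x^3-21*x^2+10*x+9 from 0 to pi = 5 + (1 + (-2 + pi)^2)*(-1 + pi + 2*pi^2)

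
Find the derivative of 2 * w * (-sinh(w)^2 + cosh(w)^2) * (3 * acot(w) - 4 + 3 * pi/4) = (12*w^2*acot(w) - 16*w^2 + 3*pi*w^2 - 12*w + 12*acot(w) - 16 + 3*pi)/(2*w^2 + 2)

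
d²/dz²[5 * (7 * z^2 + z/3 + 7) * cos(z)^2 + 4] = -70*z^2*cos(2*z) - 140*z*sin(2*z) - 10*z*cos(2*z)/3 - 10*sin(2*z)/3 - 35*cos(2*z) + 35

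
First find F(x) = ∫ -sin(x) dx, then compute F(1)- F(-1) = 0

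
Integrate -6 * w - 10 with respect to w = -3*w^2 - 10*w + C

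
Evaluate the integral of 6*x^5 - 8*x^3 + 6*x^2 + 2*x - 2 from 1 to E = -1 + (-E + 1 + exp(3))^2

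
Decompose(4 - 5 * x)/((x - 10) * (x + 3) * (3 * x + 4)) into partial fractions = -48/(85*(3*x + 4)) + 19/(65*(x + 3)) - 23/(221*(x - 10))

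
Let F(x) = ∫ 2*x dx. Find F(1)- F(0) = 1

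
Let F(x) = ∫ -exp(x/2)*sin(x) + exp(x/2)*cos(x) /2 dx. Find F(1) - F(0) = -1 + exp(1/2)*cos(1)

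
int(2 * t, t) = t^2 + C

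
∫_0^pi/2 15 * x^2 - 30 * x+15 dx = 5*(-1 + pi/2)^3 + 5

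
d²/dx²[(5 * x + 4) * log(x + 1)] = (5*x + 6)/(x^2 + 2*x + 1)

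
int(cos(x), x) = sin(x) + C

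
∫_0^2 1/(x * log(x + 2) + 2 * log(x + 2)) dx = log(2)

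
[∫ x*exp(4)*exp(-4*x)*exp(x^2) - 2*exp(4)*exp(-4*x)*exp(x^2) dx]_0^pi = -exp(4)/2 + exp((-2 + pi)^2)/2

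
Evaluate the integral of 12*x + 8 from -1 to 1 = 16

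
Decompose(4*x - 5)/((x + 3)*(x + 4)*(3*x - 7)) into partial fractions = 39/(304*(3*x - 7)) - 21/(19*(x + 4)) + 17/(16*(x + 3))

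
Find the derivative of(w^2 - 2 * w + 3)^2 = 4*w^3 - 12*w^2 + 20*w - 12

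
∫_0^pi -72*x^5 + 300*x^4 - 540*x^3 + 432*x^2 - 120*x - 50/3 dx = -3*(-2*pi^3 - 5*pi + 5*pi^2)^2 - 6*pi^3 - 50*pi/3 + 15*pi^2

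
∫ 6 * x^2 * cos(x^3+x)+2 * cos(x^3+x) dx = 2*sin(x^3 + x) + C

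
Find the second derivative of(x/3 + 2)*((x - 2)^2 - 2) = 2*x + 4/3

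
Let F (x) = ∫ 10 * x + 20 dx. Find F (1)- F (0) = 25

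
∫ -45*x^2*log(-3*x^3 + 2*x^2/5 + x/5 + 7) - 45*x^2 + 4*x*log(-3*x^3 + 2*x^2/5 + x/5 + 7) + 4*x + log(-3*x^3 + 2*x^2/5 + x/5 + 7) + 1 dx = (-15*x^3 + 2*x^2 + x + 35)*log(-3*x^3 + 2*x^2/5 + x/5 + 7) + C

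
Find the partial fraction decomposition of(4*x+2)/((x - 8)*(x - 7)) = -30/(x - 7) + 34/(x - 8)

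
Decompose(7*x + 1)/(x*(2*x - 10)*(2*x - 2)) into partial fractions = -1/(2*(x - 1)) + 9/(20*(x - 5)) + 1/(20*x)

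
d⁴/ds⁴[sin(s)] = sin(s)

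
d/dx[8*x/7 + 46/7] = 8/7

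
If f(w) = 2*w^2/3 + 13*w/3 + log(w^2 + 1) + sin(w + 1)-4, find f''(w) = (-3*w^4*sin(w + 1) + 4*w^4 - 6*w^2*sin(w + 1) + 2*w^2 - 3*sin(w + 1) + 10)/(3*w^4 + 6*w^2 + 3)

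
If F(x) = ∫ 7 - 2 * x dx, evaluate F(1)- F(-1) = 14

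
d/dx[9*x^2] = 18*x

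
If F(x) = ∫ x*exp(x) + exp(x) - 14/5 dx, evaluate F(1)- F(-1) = -28/5 + exp(-1) + E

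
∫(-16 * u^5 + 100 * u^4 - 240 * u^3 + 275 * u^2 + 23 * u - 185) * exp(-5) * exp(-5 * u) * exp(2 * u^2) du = (-2*u^2 + 5*u + 5)*(2*u^2 - 5*u + 8)*exp(2*u^2 - 5*u - 5) + C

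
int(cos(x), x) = sin(x) + C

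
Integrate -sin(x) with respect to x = cos(x) + C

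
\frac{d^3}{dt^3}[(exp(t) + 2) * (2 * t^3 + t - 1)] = 2*t^3*exp(t) + 18*t^2*exp(t) + 37*t*exp(t) + 14*exp(t) + 24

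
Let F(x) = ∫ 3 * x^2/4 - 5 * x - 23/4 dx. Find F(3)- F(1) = -25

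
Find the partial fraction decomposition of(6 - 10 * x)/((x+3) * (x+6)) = -22/(x + 6) + 12/(x + 3)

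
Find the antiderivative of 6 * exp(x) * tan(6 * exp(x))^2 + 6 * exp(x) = tan(6*exp(x)) + C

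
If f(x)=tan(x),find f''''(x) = 24*tan(x)^5 + 40*tan(x)^3 + 16*tan(x)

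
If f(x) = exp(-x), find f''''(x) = exp(-x)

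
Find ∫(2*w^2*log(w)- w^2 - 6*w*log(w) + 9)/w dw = (w - 3)^2*(log(w) - 1) + C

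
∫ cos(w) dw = sin(w) + C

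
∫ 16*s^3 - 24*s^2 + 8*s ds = 4*s^4 - 8*s^3 + 4*s^2 + C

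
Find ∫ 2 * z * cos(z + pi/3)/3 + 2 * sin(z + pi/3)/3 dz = 2*z*sin(z + pi/3)/3 + C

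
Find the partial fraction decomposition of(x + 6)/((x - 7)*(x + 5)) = -1/(12*(x + 5)) + 13/(12*(x - 7))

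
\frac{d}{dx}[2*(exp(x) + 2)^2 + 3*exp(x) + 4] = 4*exp(2*x) + 11*exp(x)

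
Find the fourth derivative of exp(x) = exp(x)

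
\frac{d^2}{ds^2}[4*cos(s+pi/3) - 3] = -4*cos(s + pi/3)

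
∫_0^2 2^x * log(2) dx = 3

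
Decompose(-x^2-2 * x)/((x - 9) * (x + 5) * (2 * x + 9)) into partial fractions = 5/(3*(2*x + 9)) - 15/(14*(x + 5)) - 11/(42*(x - 9))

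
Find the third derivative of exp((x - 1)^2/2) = x^3*exp(x^2/2 - x + 1/2) - 3*x^2*exp(x^2/2 - x + 1/2) + 6*x*exp(x^2/2 - x + 1/2) - 4*exp(x^2/2 - x + 1/2)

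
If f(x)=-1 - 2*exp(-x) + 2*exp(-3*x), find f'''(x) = (2*exp(2*x) - 54)*exp(-3*x)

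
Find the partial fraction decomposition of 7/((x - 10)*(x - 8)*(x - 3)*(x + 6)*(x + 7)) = 7/(2550*(x + 7)) - 1/(288*(x + 6)) + 1/(450*(x - 3)) - 1/(300*(x - 8)) + 1/(544*(x - 10))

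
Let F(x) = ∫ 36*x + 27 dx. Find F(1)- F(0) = 45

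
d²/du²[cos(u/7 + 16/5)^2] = -2*cos(2*u/7 + 32/5)/49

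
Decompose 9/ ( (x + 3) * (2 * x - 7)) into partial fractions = 18/(13*(2*x - 7)) - 9/(13*(x + 3))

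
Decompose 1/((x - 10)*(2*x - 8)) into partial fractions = -1/(12*(x - 4)) + 1/(12*(x - 10))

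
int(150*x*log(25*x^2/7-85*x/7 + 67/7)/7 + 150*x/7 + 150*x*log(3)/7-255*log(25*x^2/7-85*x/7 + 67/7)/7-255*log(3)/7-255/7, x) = 3*(-35*x + 25*(x - 1)^2 + 42)*log(75*x^2/7 - 255*x/7 + 201/7)/7 + C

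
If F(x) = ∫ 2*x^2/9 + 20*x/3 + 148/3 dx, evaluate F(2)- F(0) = 3040/27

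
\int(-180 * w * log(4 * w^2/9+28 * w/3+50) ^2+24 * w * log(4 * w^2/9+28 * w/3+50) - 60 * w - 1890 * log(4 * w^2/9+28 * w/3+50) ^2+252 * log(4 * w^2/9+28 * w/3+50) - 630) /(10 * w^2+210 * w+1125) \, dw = 3*(-5*log((2*w + 21)^2/9 + 1)^2 + log((2*w + 21)^2/9 + 1) - 5)*log((2*w + 21)^2/9 + 1)/5 + C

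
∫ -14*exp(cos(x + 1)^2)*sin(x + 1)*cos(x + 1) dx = 7*exp(cos(x + 1)^2) + C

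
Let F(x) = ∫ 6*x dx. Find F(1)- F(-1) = 0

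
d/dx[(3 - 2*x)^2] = 8*x - 12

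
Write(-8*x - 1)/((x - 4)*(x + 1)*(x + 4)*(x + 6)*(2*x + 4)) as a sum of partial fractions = 47/(800*(x + 6)) - 31/(192*(x + 4)) + 5/(32*(x + 2)) - 7/(150*(x + 1)) - 11/(1600*(x - 4))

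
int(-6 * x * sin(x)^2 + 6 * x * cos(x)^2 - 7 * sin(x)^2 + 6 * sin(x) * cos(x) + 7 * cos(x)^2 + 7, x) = 7*x + (3*x + 7/2)*sin(2*x) + C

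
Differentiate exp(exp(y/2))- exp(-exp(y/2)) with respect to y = (exp(y/2) + exp(y/2 + 2*exp(y/2)))*exp(-exp(y/2))/2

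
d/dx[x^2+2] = 2*x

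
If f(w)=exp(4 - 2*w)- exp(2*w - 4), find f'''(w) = (-8*exp(4*w - 8) - 8)*exp(4 - 2*w)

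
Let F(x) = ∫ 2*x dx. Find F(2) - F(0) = 4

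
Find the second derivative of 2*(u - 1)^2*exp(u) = 2*u^2*exp(u) + 4*u*exp(u) - 2*exp(u)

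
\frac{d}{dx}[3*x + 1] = 3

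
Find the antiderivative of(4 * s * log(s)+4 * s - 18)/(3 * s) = 2*(2*s - 9)*log(s)/3 + C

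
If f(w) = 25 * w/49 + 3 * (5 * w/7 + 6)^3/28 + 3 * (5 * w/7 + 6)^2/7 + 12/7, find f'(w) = 1125*w^2/9604 + 825*w/343 + 610/49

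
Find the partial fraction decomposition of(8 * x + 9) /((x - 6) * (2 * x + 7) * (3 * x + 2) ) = -33/(340*(3*x + 2)) - 4/(17*(2*x + 7)) + 3/(20*(x - 6))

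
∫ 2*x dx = x^2 + C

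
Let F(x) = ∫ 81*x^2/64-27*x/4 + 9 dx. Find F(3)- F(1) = 63/32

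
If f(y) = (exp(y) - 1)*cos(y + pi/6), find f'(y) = sqrt(2)*exp(y)*cos(y + 5*pi/12) + sin(y + pi/6)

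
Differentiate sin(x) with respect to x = cos(x)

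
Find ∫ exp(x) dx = exp(x) + C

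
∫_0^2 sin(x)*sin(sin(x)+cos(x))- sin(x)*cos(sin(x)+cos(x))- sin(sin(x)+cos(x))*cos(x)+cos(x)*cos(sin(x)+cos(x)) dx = sqrt(2)*(-sin(pi/4 + 1) + sin(sqrt(2)*sin(pi/4 + 2) + pi/4))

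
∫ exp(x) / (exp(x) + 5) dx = log(exp(x) + 5) + C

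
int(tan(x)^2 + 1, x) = tan(x) + C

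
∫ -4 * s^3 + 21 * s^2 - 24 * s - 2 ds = -s^4 + 7*s^3 - 12*s^2 - 2*s + C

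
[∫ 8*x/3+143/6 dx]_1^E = -799/6 - E/6 + 3*(2*E/3 + 6)^2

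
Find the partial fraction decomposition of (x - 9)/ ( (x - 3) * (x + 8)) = 17/(11*(x + 8)) - 6/(11*(x - 3))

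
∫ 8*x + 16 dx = 4*x^2 + 16*x + C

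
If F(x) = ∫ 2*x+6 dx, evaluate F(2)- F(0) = 16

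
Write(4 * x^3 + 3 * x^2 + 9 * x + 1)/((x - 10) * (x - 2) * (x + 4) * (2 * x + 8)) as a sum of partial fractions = 139/(196*(x + 4)) - 81/(56*(x + 4)^2) - 7/(64*(x - 2)) + 4391/(3136*(x - 10))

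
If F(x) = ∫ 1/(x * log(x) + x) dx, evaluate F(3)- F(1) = log(1 + log(3))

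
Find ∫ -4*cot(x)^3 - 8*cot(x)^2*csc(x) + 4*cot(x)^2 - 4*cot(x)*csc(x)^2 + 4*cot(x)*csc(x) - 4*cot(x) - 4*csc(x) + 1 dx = -3*x + 2*(cot(x) + csc(x))^2 - 4*cot(x) - 4*csc(x) + C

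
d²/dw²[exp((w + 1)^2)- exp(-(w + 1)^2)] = (4*w^2*exp(2*w^2 + 4*w + 2) - 4*w^2 + 8*w*exp(2*w^2 + 4*w + 2) - 8*w + 6*exp(2*w^2 + 4*w + 2) - 2)*exp(-w^2 - 2*w - 1)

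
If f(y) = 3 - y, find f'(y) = -1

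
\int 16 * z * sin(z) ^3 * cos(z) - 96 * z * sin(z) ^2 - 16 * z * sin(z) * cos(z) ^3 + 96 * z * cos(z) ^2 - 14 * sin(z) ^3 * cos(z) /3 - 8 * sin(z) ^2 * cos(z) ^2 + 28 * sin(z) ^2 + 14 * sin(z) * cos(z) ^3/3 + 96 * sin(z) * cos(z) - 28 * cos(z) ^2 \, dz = (z - 7/24)*(48*sin(2*z) + cos(4*z) - 1) + C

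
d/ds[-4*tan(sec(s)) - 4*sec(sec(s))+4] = -4*(sin(1/cos(s)) + 1)*sin(s)/(cos(s)^2*cos(1/cos(s))^2)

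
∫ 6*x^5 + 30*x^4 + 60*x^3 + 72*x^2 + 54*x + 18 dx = x^6 + 6*x^5 + 15*x^4 + 24*x^3 + 27*x^2 + 18*x + C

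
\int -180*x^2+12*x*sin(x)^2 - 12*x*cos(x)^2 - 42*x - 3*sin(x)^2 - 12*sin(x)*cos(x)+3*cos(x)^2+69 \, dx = (3/2 - 6*x)*(10*x^2 + 6*x + sin(2*x) - 10) + C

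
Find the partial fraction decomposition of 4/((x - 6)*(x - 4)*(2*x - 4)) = 1/(4*(x - 2)) - 1/(2*(x - 4)) + 1/(4*(x - 6))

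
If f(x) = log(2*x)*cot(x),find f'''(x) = (-6*x^3*log(x)*cot(x)^4 - 8*x^3*log(x)*cot(x)^2 - 2*x^3*log(x) - 6*x^3*log(2)*cot(x)^4 - 8*x^3*log(2)*cot(x)^2 - 2*x^3*log(2) + 6*x^2*cot(x)^3 + 6*x^2*cot(x) + 3*x*cot(x)^2 + 3*x + 2*cot(x))/x^3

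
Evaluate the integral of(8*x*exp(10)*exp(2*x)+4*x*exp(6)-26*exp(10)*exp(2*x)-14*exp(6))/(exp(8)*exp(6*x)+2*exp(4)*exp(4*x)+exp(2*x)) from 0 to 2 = -6*exp(2)/(exp(-4) + 1) + 2*exp(-6)/(exp(-8) + 1)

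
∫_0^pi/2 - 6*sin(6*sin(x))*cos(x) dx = -1 + cos(6)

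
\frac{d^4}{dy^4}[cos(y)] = cos(y)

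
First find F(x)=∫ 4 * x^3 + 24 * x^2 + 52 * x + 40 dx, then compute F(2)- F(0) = 264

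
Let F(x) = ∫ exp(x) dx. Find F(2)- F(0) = -1 + exp(2)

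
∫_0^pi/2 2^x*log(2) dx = -1 + 2^(pi/2)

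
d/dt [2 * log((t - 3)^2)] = 4/(t - 3)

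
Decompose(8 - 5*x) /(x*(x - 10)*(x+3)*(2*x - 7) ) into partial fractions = 76/(1183*(2*x - 7)) - 23/(507*(x + 3)) - 21/(845*(x - 10)) + 4/(105*x)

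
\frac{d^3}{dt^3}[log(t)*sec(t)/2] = (-t^3*log(t)*sin(t)/cos(t) + 6*t^3*log(t)*sin(t)/cos(t)^3 - 3*t^2 + 6*t^2/cos(t)^2 - 3*t*sin(t)/cos(t) + 2)/(2*t^3*cos(t))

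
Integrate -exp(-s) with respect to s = exp(-s) + C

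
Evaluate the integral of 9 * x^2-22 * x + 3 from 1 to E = (-2 + 3*E)*(-3*E - 1 + exp(2)) + 3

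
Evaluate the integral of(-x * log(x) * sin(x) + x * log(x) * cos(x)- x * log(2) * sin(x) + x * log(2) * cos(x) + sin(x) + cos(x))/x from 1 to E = -(cos(1) + sin(1))*log(2) + (cos(E) + sin(E))*log(2*E)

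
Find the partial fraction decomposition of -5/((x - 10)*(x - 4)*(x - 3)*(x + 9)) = 5/(2964*(x + 9)) - 5/(84*(x - 3)) + 5/(78*(x - 4)) - 5/(798*(x - 10))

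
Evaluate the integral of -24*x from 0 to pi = (-3 + 3*pi)*(-4*pi - 4) - 12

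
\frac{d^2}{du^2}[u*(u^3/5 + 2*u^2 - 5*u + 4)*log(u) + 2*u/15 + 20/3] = (12*u^3*log(u) + 7*u^3 + 60*u^2*log(u) + 50*u^2 - 50*u*log(u) - 75*u + 20)/(5*u)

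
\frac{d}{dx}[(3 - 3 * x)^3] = -81*x^2 + 162*x - 81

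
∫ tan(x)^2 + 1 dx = tan(x) + C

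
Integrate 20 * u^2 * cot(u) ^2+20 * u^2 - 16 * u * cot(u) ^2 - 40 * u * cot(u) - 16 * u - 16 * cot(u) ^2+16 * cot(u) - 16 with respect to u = (-20*u^2 + 16*u + 16)*cot(u) + C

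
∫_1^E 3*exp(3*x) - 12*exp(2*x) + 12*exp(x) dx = -(-2 + E)^3 + (-2 + exp(E))^3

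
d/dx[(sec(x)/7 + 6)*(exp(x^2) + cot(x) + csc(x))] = 2*x*exp(x^2)*sec(x)/7 + 12*x*exp(x^2) + exp(x^2)*tan(x)*sec(x)/7 - cot(x)^2*sec(x)/7 - 6*cot(x)^2 - 6*cot(x)*csc(x) - sec(x)/7 - 6 + 1/(7*cos(x)) + 1/(7*cos(x)^2) - 1/(7*sin(x)^2)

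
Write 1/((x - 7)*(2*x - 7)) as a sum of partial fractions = -2/(7*(2*x - 7)) + 1/(7*(x - 7))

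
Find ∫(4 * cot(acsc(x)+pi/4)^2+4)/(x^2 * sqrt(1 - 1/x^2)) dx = 4*cot(acsc(x) + pi/4) + C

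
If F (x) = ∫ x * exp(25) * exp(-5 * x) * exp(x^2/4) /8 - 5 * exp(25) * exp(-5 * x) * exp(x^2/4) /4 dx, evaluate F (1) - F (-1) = -exp(121/4)/4 + exp(81/4)/4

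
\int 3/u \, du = 3*log(u) + C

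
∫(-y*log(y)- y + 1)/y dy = (1 - y)*log(y) + C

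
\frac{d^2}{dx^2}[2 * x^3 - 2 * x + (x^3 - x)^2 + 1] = 30*x^4 - 24*x^2 + 12*x + 2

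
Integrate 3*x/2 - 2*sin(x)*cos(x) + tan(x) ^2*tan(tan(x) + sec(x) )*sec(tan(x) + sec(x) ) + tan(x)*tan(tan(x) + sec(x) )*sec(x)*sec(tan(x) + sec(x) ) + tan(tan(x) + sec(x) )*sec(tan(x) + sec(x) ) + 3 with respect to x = 3*x^2/4 + 3*x + cos(x)^2 + sec(tan(x) + sec(x)) + C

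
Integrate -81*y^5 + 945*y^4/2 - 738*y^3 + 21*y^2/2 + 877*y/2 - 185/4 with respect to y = -27*y^6/2 + 189*y^5/2 - 369*y^4/2 + 7*y^3/2 + 877*y^2/4 - 185*y/4 + C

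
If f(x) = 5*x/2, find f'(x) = 5/2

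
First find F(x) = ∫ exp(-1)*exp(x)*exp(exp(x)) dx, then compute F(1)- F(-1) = -exp(-1 + exp(-1)) + exp(-1 + E)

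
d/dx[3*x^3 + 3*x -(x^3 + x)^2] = -6*x^5 - 8*x^3 + 9*x^2 - 2*x + 3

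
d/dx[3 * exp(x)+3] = 3*exp(x)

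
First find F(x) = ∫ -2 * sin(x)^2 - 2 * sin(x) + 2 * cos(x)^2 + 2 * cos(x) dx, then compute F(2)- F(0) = -4 + (cos(2) + sin(2) + 1)^2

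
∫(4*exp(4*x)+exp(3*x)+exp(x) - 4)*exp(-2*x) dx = 8*sinh(x)^2 + 2*sinh(x) + C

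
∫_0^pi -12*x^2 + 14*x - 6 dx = (1 + 4*pi)*(-pi^2 - 2 + 2*pi) + 2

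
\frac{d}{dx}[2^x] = 2^x*log(2)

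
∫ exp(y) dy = exp(y) + C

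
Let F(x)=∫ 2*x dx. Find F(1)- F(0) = 1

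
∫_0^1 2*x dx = 1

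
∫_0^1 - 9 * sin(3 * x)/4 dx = -3/4 + 3*cos(3)/4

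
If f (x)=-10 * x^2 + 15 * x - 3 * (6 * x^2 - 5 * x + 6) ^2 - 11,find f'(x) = -432*x^3 + 540*x^2 - 602*x + 195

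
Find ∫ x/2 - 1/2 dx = x^2/4 - x/2 + C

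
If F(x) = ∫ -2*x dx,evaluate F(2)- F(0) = -4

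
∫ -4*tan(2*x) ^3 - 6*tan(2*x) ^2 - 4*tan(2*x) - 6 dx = -(tan(2*x) + 3)*tan(2*x) + C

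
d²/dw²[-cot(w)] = -2*cos(w)/sin(w)^3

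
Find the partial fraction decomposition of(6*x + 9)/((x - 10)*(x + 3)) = 9/(13*(x + 3)) + 69/(13*(x - 10))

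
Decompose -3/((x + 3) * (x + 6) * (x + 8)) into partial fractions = -3/(10*(x + 8)) + 1/(2*(x + 6)) - 1/(5*(x + 3))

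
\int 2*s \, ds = s^2 + C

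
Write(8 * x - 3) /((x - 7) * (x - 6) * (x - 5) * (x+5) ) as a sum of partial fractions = 43/(1320*(x + 5)) + 37/(20*(x - 5)) - 45/(11*(x - 6)) + 53/(24*(x - 7))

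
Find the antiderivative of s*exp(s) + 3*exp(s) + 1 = (s + 2)*(exp(s) + 1) + C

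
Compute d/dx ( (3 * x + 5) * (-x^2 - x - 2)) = -9*x^2 - 16*x - 11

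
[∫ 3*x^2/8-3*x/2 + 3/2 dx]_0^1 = 7/8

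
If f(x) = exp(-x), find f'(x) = -exp(-x)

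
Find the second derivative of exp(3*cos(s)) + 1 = 3*(3*sin(s)^2 - cos(s))*exp(3*cos(s))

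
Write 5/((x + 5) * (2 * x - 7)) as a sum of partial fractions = 10/(17*(2*x - 7)) - 5/(17*(x + 5))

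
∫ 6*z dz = 3*z^2 + C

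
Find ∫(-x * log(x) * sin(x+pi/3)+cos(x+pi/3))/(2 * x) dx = log(x)*cos(x + pi/3)/2 + C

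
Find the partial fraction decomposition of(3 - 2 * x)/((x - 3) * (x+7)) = -17/(10*(x + 7)) - 3/(10*(x - 3))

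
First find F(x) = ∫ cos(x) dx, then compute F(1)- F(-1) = 2*sin(1)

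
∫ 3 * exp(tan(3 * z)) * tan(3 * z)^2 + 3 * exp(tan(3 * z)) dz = exp(tan(3*z)) + C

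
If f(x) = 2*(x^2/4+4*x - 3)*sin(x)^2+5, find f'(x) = x^2*sin(2*x)/2 + x*sin(x)^2 + 8*x*sin(2*x) + 8*sin(x)^2 - 6*sin(2*x)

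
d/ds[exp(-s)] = -exp(-s)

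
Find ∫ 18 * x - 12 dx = 9*x^2 - 12*x + C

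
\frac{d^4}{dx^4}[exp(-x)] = exp(-x)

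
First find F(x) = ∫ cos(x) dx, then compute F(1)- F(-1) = 2*sin(1)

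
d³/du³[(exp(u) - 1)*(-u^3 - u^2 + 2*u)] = -u^3*exp(u) - 10*u^2*exp(u) - 22*u*exp(u) - 6*exp(u) + 6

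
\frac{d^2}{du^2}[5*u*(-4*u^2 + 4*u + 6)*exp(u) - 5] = -20*u^3*exp(u) - 100*u^2*exp(u) - 10*u*exp(u) + 100*exp(u)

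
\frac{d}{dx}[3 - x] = -1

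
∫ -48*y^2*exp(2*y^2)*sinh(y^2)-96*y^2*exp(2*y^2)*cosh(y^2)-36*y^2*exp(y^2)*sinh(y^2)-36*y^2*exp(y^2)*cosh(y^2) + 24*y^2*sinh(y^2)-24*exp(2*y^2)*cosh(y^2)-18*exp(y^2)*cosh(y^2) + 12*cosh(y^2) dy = -6*y*(4*exp(2*y^2) + 3*exp(y^2) - 2)*cosh(y^2) + C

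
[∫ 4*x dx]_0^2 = 8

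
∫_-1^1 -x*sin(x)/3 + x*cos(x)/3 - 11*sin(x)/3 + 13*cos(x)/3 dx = 2*cos(1)/3 + 8*sin(1)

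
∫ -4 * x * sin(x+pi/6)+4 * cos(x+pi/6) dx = 4*x*cos(x + pi/6) + C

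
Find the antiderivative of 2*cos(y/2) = 4*sin(y/2) + C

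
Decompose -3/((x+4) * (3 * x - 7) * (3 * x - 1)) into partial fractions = 3/(26*(3*x - 1)) - 3/(38*(3*x - 7)) - 3/(247*(x + 4))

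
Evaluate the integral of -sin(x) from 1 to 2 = -cos(1) + cos(2)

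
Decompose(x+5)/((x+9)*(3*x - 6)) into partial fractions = 4/(33*(x + 9)) + 7/(33*(x - 2))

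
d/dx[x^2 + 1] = 2*x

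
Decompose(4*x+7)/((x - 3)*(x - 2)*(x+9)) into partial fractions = -29/(132*(x + 9)) - 15/(11*(x - 2)) + 19/(12*(x - 3))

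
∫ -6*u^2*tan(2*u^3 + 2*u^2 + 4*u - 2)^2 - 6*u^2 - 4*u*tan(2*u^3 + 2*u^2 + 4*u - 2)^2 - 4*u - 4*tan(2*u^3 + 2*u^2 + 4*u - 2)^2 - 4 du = -tan(2*u^3 + 2*u^2 + 4*u - 2) + C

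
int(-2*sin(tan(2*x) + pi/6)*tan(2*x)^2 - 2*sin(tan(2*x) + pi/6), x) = cos(tan(2*x) + pi/6) + C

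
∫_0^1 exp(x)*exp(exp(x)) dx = -E + exp(E)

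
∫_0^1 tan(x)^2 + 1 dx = tan(1)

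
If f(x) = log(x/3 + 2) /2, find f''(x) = -1/(2*x^2 + 24*x + 72)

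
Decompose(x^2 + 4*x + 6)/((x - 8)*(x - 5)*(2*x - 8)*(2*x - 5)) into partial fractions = -89/(165*(2*x - 5)) + 19/(12*(x - 4)) - 17/(10*(x - 5)) + 17/(44*(x - 8))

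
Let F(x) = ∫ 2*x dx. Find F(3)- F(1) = 8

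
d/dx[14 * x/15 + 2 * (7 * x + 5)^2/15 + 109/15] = 196*x/15 + 154/15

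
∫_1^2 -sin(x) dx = -cos(1) + cos(2)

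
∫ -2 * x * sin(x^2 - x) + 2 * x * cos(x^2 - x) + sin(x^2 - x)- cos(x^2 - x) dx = sqrt(2)*cos(-x^2 + x + pi/4) + C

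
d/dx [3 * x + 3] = 3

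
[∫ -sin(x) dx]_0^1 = -1 + cos(1)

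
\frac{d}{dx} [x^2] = 2*x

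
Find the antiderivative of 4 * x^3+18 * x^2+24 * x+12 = x^4 + 6*x^3 + 12*x^2 + 12*x + C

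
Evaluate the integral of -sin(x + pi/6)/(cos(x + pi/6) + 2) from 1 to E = -log(cos(pi/6 + 1) + 2) + log(cos(pi/6 + E) + 2)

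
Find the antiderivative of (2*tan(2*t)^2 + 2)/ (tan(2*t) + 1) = log(tan(2*t) + 1) + C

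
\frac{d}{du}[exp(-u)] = -exp(-u)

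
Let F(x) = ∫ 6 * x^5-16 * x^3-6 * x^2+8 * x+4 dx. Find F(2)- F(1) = 5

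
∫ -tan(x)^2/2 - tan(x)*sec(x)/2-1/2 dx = -tan(x)/2 - 1/(2*cos(x)) + C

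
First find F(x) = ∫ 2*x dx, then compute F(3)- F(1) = 8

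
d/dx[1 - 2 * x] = -2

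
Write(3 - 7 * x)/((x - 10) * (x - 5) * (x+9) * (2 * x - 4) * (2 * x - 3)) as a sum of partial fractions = 20/(833*(2*x - 3)) + 1/(1862*(x + 9)) - 1/(48*(x - 2)) + 8/(735*(x - 5)) - 67/(25840*(x - 10))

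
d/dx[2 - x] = -1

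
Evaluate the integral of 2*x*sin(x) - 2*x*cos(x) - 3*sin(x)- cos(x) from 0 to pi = -2 + 2*pi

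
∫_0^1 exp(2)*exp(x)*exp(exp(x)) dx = -exp(3) + exp(2 + E)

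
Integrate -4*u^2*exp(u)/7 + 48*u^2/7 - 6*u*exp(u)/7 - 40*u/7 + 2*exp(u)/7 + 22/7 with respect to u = 2*(2*u - 1)*(4*u^2 - u*exp(u) - 3*u + 4)/7 + C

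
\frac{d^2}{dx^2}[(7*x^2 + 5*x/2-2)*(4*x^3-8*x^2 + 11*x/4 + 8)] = 560*x^3 - 552*x^2 - 105*x/2 + 631/4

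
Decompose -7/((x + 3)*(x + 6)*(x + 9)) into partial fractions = -7/(18*(x + 9)) + 7/(9*(x + 6)) - 7/(18*(x + 3))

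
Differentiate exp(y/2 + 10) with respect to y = exp(y/2 + 10)/2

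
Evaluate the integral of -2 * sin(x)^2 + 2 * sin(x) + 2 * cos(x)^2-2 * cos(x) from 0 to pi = 4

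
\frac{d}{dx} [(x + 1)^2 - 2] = 2*x + 2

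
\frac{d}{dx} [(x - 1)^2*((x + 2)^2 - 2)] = 4*x^3 + 6*x^2 - 10*x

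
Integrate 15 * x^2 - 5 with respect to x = 5*x^3 - 5*x + C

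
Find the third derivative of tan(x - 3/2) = 6*tan(x - 3/2)^4 + 8*tan(x - 3/2)^2 + 2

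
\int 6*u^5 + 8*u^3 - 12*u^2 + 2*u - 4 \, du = u^6 + 2*u^4 - 4*u^3 + u^2 - 4*u + C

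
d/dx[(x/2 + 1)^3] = 3*x^2/8 + 3*x/2 + 3/2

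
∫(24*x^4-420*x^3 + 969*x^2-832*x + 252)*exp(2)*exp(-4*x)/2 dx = -(2*x - 1)*(3*x^3 - 48*x^2 + 60*x - 32)*exp(2 - 4*x)/2 + C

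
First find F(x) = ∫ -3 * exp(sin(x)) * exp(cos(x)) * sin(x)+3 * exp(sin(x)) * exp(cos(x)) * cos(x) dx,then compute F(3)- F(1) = -3*exp(cos(1) + sin(1)) + 3*exp(cos(3) + sin(3))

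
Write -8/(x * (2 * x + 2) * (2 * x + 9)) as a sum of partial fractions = -16/(63*(2*x + 9)) + 4/(7*(x + 1)) - 4/(9*x)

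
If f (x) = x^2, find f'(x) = 2*x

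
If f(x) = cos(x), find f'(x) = -sin(x)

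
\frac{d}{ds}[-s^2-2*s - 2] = -2*s - 2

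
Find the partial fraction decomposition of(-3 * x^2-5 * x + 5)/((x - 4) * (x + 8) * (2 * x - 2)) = -49/(72*(x + 8)) + 1/(18*(x - 1)) - 7/(8*(x - 4))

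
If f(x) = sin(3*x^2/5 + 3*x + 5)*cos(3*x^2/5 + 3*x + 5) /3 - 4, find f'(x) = -2*x*sin(3*x^2/5 + 3*x + 5)^2/5 + 2*x*cos(3*x^2/5 + 3*x + 5)^2/5 - sin(3*x^2/5 + 3*x + 5)^2 + cos(3*x^2/5 + 3*x + 5)^2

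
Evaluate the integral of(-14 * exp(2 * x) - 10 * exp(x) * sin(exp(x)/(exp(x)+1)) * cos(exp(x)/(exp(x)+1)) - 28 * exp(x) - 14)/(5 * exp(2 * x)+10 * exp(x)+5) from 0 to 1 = -14/5 - cos(1)/2 + cos(2*E/(1 + E))/2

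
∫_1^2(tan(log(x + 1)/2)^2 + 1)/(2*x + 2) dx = -tan(log(2)/2) + tan(log(3)/2)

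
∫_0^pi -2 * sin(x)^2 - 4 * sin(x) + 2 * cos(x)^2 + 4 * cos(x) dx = -8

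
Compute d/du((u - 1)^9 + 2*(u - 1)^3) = 9*u^8 - 72*u^7 + 252*u^6 - 504*u^5 + 630*u^4 - 504*u^3 + 258*u^2 - 84*u + 15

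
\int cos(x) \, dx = sin(x) + C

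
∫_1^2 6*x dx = 9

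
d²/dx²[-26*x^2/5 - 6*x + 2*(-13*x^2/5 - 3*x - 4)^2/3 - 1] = 1352*x^2/25 + 312*x/5 + 88/3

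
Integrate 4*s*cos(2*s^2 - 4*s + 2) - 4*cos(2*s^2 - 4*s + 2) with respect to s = sin(2*(s - 1)^2) + C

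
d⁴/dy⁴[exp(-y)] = exp(-y)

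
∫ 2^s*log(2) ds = 2^s + C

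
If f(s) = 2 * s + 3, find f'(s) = 2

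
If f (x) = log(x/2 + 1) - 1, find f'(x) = 1/(x + 2)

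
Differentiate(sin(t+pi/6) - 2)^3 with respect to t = 3*sin(t + pi/6)^2*cos(t + pi/6) - 6*sin(2*t + pi/3) + 12*cos(t + pi/6)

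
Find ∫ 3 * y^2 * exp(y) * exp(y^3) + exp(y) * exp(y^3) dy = exp(y*(y^2 + 1)) + C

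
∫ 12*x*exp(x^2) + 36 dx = 36*x + 6*exp(x^2) + C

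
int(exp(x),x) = exp(x) + C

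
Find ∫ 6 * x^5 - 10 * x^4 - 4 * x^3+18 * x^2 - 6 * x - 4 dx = x^6 - 2*x^5 - x^4 + 6*x^3 - 3*x^2 - 4*x + C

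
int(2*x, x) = x^2 + C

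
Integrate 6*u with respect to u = 3*u^2 + C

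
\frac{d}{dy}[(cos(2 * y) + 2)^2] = -8*sin(2*y) - 2*sin(4*y)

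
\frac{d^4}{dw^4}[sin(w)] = sin(w)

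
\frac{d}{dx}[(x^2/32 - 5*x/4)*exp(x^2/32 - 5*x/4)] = x^3*exp(x^2/32 - 5*x/4)/512 - 15*x^2*exp(x^2/32 - 5*x/4)/128 + 13*x*exp(x^2/32 - 5*x/4)/8 - 5*exp(x^2/32 - 5*x/4)/4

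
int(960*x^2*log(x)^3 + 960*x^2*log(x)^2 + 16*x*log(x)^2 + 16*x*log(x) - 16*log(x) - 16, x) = 8*x*(40*x^2*log(x)^2 + x*log(x) - 2)*log(x) + C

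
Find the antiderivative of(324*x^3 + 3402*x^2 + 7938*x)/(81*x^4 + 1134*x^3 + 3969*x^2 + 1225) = log(81*x^2*(x + 7)^2/1225 + 1) + C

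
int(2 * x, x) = x^2 + C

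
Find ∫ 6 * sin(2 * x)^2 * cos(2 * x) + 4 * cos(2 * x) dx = (sin(2*x)^2 + 2)*sin(2*x) + C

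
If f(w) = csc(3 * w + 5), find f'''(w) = -162*cot(3*w + 5)^3*csc(3*w + 5) - 135*cot(3*w + 5)*csc(3*w + 5)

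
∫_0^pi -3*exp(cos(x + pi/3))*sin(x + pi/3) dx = -3*exp(1/2) + 3*exp(-1/2)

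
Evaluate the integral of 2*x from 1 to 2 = 3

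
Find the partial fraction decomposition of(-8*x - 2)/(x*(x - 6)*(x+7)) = 54/(91*(x + 7)) - 25/(39*(x - 6)) + 1/(21*x)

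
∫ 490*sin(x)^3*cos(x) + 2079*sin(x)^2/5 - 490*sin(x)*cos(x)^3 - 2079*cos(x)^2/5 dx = -7*(175*sin(2*x) + 594)*sin(2*x)/20 + C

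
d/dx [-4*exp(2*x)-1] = -8*exp(2*x)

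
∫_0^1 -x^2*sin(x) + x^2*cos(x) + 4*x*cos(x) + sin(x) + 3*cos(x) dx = -1 + 4*cos(1) + 4*sin(1)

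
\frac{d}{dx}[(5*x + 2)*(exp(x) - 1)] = 5*x*exp(x) + 7*exp(x) - 5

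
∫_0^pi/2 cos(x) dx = 1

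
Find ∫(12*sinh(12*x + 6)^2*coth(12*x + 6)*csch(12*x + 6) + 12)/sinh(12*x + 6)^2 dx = -coth(12*x + 6) - csch(12*x + 6) + C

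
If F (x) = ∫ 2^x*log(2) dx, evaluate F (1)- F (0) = 1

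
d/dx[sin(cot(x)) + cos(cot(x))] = -sqrt(2)*cos(pi/4 + 1/tan(x))/sin(x)^2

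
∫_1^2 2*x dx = 3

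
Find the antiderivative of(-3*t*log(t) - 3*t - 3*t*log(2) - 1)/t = -(3*t + 1)*log(2*t) + C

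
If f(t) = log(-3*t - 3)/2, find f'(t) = 1/(2*t + 2)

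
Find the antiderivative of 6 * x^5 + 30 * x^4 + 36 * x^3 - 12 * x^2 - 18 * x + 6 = x^6 + 6*x^5 + 9*x^4 - 4*x^3 - 9*x^2 + 6*x + C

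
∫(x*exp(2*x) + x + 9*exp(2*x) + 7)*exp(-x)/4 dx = (x + 8)*sinh(x)/2 + C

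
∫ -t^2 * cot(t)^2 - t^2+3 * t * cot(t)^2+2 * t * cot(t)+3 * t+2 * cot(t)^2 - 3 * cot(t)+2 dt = (t^2 - 3*t - 2)*cot(t) + C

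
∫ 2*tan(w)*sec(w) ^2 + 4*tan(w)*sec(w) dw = (sec(w) + 2)^2 + C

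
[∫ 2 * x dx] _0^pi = pi^2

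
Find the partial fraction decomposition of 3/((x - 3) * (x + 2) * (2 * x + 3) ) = -4/(3*(2*x + 3)) + 3/(5*(x + 2)) + 1/(15*(x - 3))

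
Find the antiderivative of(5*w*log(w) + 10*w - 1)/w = (5*w - 1)*(log(w) + 1) + C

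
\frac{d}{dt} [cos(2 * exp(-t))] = 2*exp(-t)*sin(2*exp(-t))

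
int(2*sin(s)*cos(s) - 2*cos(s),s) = (sin(s) - 1)^2 + C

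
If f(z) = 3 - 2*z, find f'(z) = -2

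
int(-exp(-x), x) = exp(-x) + C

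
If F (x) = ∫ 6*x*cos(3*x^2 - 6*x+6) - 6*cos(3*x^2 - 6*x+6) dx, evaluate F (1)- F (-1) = -sin(15) + sin(3)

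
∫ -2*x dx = -x^2 + C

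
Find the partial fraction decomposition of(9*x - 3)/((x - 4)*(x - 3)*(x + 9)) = -7/(13*(x + 9)) - 2/(x - 3) + 33/(13*(x - 4))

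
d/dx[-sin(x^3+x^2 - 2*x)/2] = (-3*x^2/2 - x + 1)*cos(x*(x^2 + x - 2))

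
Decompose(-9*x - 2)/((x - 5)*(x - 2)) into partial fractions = 20/(3*(x - 2)) - 47/(3*(x - 5))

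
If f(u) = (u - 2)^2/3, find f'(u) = 2*u/3 - 4/3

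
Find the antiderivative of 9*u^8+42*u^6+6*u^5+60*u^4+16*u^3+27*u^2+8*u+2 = u^9 + 6*u^7 + u^6 + 12*u^5 + 4*u^4 + 9*u^3 + 4*u^2 + 2*u + C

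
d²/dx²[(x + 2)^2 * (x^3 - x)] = 20*x^3 + 48*x^2 + 18*x - 8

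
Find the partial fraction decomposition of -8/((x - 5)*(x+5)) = 4/(5*(x + 5)) - 4/(5*(x - 5))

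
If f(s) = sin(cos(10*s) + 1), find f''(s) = -100*sin(10*s)^2*sin(cos(10*s) + 1) - 100*cos(10*s)*cos(cos(10*s) + 1)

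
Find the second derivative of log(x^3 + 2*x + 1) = (-3*x^4 + 6*x - 4)/(x^6 + 4*x^4 + 2*x^3 + 4*x^2 + 4*x + 1)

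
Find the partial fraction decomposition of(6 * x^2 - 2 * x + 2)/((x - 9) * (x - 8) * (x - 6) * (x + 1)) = -1/(63*(x + 1)) + 103/(21*(x - 6)) - 185/(9*(x - 8)) + 47/(3*(x - 9))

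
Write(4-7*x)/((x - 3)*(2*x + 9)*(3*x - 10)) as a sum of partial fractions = -174/(47*(3*x - 10)) + 142/(705*(2*x + 9)) + 17/(15*(x - 3))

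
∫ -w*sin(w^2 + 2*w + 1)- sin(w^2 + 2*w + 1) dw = cos((w + 1)^2)/2 + C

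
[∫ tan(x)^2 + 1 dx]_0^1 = tan(1)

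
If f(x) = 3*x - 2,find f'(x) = 3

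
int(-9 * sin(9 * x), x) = cos(9*x) + C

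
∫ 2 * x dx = x^2 + C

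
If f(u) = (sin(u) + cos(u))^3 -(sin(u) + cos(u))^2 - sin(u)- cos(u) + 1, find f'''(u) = -27*sqrt(2)*sin(3*u + pi/4)/2 + 8*cos(2*u) - sqrt(2)*cos(u + pi/4)/2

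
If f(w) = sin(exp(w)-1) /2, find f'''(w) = (-exp(2*w)*cos(exp(w) - 1) - 3*exp(w)*sin(exp(w) - 1) + cos(exp(w) - 1))*exp(w)/2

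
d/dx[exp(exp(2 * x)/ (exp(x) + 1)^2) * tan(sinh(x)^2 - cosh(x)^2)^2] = 2*exp(2*x + exp(2*x)/(exp(2*x) + 2*exp(x) + 1))*tan(sinh(x)^2 - cosh(x)^2)^2/(exp(3*x) + 3*exp(2*x) + 3*exp(x) + 1)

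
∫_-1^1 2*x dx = 0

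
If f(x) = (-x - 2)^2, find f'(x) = 2*x + 4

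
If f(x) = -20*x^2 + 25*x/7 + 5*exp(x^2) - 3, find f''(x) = 20*x^2*exp(x^2) + 10*exp(x^2) - 40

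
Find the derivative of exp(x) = exp(x)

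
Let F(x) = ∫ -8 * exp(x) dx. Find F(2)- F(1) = -8*exp(2) + 8*E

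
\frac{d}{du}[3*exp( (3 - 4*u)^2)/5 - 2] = 96*u*exp(16*u^2 - 24*u + 9)/5 - 72*exp(16*u^2 - 24*u + 9)/5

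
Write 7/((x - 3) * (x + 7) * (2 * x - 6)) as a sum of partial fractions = 7/(200*(x + 7)) - 7/(200*(x - 3)) + 7/(20*(x - 3)^2)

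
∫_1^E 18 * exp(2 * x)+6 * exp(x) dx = -(1 + 3*E)^2 + (1 + 3*exp(E))^2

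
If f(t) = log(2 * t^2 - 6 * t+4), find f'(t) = (2*t - 3)/(t^2 - 3*t + 2)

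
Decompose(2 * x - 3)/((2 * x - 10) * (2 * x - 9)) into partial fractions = -6/(2*x - 9) + 7/(2*(x - 5))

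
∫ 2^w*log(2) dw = 2^w + C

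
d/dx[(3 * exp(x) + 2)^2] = 18*exp(2*x) + 12*exp(x)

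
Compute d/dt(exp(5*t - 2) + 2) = 5*exp(5*t - 2)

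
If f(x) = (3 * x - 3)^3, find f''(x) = 162*x - 162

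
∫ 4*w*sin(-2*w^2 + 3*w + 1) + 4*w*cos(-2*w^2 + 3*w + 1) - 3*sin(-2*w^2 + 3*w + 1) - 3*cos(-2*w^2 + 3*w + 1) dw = -sin(-2*w^2 + 3*w + 1) + cos(-2*w^2 + 3*w + 1) + C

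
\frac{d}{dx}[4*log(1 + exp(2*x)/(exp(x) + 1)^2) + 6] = 8*exp(2*x)/(2*exp(3*x) + 4*exp(2*x) + 3*exp(x) + 1)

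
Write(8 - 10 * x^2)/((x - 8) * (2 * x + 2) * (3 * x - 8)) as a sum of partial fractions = 71/(44*(3*x - 8)) - 1/(99*(x + 1)) - 79/(36*(x - 8))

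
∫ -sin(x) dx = cos(x) + C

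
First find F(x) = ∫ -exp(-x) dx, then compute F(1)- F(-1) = -E + exp(-1)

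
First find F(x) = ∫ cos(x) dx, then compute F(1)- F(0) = sin(1)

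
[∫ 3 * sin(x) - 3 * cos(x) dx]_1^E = 3*sqrt(2)*(-sin(pi/4 + E) + sin(pi/4 + 1))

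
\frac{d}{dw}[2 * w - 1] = 2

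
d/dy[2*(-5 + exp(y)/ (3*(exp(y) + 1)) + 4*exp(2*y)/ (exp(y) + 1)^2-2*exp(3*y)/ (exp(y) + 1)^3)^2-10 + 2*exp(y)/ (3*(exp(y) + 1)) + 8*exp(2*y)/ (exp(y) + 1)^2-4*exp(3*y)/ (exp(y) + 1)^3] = (-182*exp(6*y) - 1418*exp(5*y) - 3888*exp(4*y) - 4592*exp(3*y) - 1562*exp(2*y) - 54*exp(y))/(9*exp(7*y) + 63*exp(6*y) + 189*exp(5*y) + 315*exp(4*y) + 315*exp(3*y) + 189*exp(2*y) + 63*exp(y) + 9)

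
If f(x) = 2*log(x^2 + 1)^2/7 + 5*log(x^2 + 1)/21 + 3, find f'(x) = (24*x*log(x^2 + 1) + 10*x)/(21*x^2 + 21)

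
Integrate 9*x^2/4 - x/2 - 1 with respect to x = 3*x^3/4 - x^2/4 - x + C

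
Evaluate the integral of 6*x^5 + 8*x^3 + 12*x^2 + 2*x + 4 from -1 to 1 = 16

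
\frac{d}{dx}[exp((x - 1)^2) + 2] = 2*x*exp(x^2 - 2*x + 1) - 2*exp(x^2 - 2*x + 1)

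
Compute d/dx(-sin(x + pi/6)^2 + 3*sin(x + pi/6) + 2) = -sin(2*x + pi/3) + 3*cos(x + pi/6)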